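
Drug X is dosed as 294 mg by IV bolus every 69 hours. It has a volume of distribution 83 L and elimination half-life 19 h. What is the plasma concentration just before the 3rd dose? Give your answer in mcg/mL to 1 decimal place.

f = (1/2)^(τ/t½) = (1/2)^(69/19) ≈ 0.0807.
C₀ = D/Vd = 294/83 ≈ 3.542 mcg/mL.
Before the 3rd dose, 2 doses have been given. Superposition: Cmin = C₀·(f + f²).
≈ 3.542 × (0.0807 + 0.0065) ≈ 3.542 × 0.0872 ≈ 0.309 mcg/mL.

0.3 mcg/mL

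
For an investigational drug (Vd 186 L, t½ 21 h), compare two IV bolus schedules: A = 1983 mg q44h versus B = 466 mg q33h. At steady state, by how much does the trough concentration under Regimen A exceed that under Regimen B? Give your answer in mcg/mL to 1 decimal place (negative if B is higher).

2.0 mcg/mL

Regimen A: f = (1/2)^(44/21) ≈ 0.2340; Cmin,ss = (1983/186)·f/(1−f) ≈ 3.257 mcg/mL.
Regimen B: f = (1/2)^(33/21) ≈ 0.3365; Cmin,ss = (466/186)·f/(1−f) ≈ 1.271 mcg/mL.
Difference ≈ 3.257 − 1.271 ≈ 1.986 mcg/mL.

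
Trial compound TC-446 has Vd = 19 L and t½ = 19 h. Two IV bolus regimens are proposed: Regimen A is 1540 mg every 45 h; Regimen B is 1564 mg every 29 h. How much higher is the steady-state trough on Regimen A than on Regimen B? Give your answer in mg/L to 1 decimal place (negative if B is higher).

Regimen A: f = (1/2)^(45/19) ≈ 0.1937; Cmin,ss = (1540/19)·f/(1−f) ≈ 19.472 mg/L.
Regimen B: f = (1/2)^(29/19) ≈ 0.3472; Cmin,ss = (1564/19)·f/(1−f) ≈ 43.781 mg/L.
Difference ≈ 19.472 − 43.781 ≈ -24.309 mg/L.

-24.3 mg/L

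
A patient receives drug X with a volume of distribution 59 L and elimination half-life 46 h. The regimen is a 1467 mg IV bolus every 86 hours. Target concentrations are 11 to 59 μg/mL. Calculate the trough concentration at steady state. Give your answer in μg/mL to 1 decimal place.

9.4 μg/mL

Over one 86-h interval, 86/46 ≈ 1.8696 half-lives elapse, leaving f ≈ 0.2737 of each dose.
Accumulation ratio R = 1/(1 − f) ≈ 1/0.7263 ≈ 1.3768.
Single-dose peak C₀ = D/Vd = 1467/59 ≈ 24.864 μg/mL.
Cmax,ss = C₀/(1 − f) ≈ 24.864/0.7263 ≈ 34.234 μg/mL.
One interval later, Cmin,ss = Cmax,ss·e^(−kτ) ≈ 34.234 × 0.2737 ≈ 9.370 μg/mL.
Trough 9.4 μg/mL vs MEC 11 μg/mL: subtherapeutic.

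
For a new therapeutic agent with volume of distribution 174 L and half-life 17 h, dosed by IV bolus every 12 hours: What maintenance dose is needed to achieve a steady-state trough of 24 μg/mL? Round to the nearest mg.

τ/t½ = 12/17 ≈ 0.70588, so f = (1/2)^(12/17) ≈ 0.613067.
Cmin,ss = (D/Vd)·f/(1−f), so D = Cmin,ss·Vd·(1−f)/f.
D = 24 × 174 × (1−f)/f ≈ 24 × 174 × 0.63114 ≈ 2635.64 mg.

2636 mg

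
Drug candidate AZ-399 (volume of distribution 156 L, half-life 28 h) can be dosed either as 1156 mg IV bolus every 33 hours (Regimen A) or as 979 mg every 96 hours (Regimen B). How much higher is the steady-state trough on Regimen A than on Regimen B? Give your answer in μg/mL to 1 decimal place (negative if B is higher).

Regimen A: f = (1/2)^(33/28) ≈ 0.4418; Cmin,ss = (1156/156)·f/(1−f) ≈ 5.865 μg/mL.
Regimen B: f = (1/2)^(96/28) ≈ 0.0929; Cmin,ss = (979/156)·f/(1−f) ≈ 0.643 μg/mL.
Difference ≈ 5.865 − 0.643 ≈ 5.222 μg/mL.

5.2 μg/mL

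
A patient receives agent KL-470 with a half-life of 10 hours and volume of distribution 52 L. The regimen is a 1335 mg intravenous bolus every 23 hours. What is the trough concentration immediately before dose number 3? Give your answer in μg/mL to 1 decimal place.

6.3 μg/mL

f = (1/2)^(τ/t½) = (1/2)^(23/10) ≈ 0.2031.
C₀ = D/Vd = 1335/52 ≈ 25.673 μg/mL.
Before the 3rd dose, 2 doses have been given. Superposition: Cmin = C₀·(f + f²).
≈ 25.673 × (0.2031 + 0.0412) ≈ 25.673 × 0.2443 ≈ 6.272 μg/mL.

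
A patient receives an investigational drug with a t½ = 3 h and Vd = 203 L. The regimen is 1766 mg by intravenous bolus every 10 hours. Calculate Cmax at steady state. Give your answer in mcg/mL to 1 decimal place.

τ/t½ = 10/3 ≈ 3.3333, so fraction remaining f = (1/2)^(10/3) ≈ 0.0992.
At steady state, accumulation factor R = 1/(1 − e^(−kτ)) ≈ 1.1101.
Single-dose peak C₀ = D/Vd = 1766/203 ≈ 8.700 mcg/mL.
Steady-state peak Cmax,ss = C₀·R ≈ 8.700 × 1.1101 ≈ 9.658 mcg/mL.

9.7 mcg/mL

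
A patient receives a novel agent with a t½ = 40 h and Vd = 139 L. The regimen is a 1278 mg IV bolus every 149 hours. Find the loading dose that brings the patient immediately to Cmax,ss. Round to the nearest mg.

f = (1/2)^(149/40) ≈ 0.075625; accumulation ratio R = 1/(1−f) ≈ 1.08181.
Loading dose to hit Cmax,ss on first dose: D_load = D_maint·R ≈ 1278 × 1.08181 ≈ 1382.55 mg.

1383 mg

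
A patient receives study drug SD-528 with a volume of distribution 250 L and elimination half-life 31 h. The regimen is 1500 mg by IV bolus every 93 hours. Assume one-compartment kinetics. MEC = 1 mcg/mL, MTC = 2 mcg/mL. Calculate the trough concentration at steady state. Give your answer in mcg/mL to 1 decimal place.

τ = 93 h = 3 half-lives, so f = (1/2)^3 = 0.125.
Accumulation ratio R = 1/(1 − f) = 1/0.875 = 8/7.
Single-dose peak C₀ = D/Vd = 1500/250 = 6 mcg/mL.
Steady-state peak Cmax,ss = C₀·R = 6 × 8/7 ≈ 6.857 mcg/mL.
Steady-state trough Cmin,ss = Cmax,ss·f ≈ 6.857 × 0.125 ≈ 0.857 mcg/mL.
Trough 0.9 mcg/mL vs MEC 1 mcg/mL: subtherapeutic.

0.9 mcg/mL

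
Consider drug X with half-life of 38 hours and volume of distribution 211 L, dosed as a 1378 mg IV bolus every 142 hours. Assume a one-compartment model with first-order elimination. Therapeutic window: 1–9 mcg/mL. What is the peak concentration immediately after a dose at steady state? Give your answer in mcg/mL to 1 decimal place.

7.1 mcg/mL

τ/t½ = 142/38 ≈ 3.7368, so fraction remaining f = (1/2)^(142/38) ≈ 0.0750.
Accumulation ratio R = 1/(1 − f) ≈ 1/0.9250 ≈ 1.0811.
Each bolus raises the concentration by D/Vd = 1378/211 ≈ 6.531 mcg/mL.
Steady-state peak Cmax,ss = C₀·R ≈ 6.531 × 1.0811 ≈ 7.061 mcg/mL.
Peak 7.1 mcg/mL vs MTC 9 mcg/mL: below toxic threshold.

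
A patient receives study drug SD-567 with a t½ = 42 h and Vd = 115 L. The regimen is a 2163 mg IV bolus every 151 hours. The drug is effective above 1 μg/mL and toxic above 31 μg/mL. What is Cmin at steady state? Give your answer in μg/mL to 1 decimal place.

k = ln2/t½ = ln2/42 ≈ 0.016504 h⁻¹; fraction remaining f = e^(−kτ) = e^(−0.016504×151) ≈ 0.0827.
Each bolus raises the concentration by D/Vd = 2163/115 ≈ 18.809 μg/mL.
Steady-state trough Cmin,ss = C₀·f/(1−f) ≈ 18.809 × 0.0827/0.9173 ≈ 1.696 μg/mL.
Trough 1.7 μg/mL vs MEC 1 μg/mL: adequate.

1.7 μg/mL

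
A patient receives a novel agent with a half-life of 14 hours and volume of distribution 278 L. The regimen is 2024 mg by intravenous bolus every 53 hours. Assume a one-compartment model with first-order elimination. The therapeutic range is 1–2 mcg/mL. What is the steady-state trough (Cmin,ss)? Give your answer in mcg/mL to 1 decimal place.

0.6 mcg/mL

k = ln2/t½ = ln2/14 ≈ 0.049511 h⁻¹; fraction remaining f = e^(−kτ) = e^(−0.049511×53) ≈ 0.0725.
Accumulation ratio R = 1/(1 − f) ≈ 1/0.9275 ≈ 1.0782.
Each bolus raises the concentration by D/Vd = 2024/278 ≈ 7.281 mcg/mL.
Cmax,ss = C₀/(1 − f) ≈ 7.281/0.9275 ≈ 7.850 mcg/mL.
Steady-state trough Cmin,ss = Cmax,ss·f ≈ 7.850 × 0.0725 ≈ 0.569 mcg/mL.
Trough 0.6 mcg/mL vs MEC 1 mcg/mL: subtherapeutic.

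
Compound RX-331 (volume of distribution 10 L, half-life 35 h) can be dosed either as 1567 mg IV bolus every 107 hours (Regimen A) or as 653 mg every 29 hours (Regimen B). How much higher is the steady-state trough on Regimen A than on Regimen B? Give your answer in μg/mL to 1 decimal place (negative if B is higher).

Regimen A: f = (1/2)^(107/35) ≈ 0.1201; Cmin,ss = (1567/10)·f/(1−f) ≈ 21.388 μg/mL.
Regimen B: f = (1/2)^(29/35) ≈ 0.5631; Cmin,ss = (653/10)·f/(1−f) ≈ 84.162 μg/mL.
Difference ≈ 21.388 − 84.162 ≈ -62.774 μg/mL.

-62.8 μg/mL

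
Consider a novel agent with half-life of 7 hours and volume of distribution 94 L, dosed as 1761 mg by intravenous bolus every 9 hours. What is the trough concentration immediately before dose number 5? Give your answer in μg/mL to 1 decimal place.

f = (1/2)^(τ/t½) = (1/2)^(9/7) ≈ 0.4102.
C₀ = D/Vd = 1761/94 ≈ 18.734 μg/mL.
Before the 5th dose, 4 doses have been given. Superposition: Cmin = C₀·(f + f² + … + f^4).
≈ 18.734 × (0.4102 + 0.1683 + 0.0690 + 0.0283) ≈ 18.734 × 0.6758 ≈ 12.660 μg/mL.

12.7 μg/mL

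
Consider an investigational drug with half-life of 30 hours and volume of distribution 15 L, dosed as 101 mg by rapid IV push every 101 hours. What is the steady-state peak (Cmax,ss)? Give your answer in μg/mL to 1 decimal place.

k = ln2/t½ = ln2/30 ≈ 0.023105 h⁻¹; fraction remaining f = e^(−kτ) = e^(−0.023105×101) ≈ 0.0969.
Accumulation ratio R = 1/(1 − f) ≈ 1/0.9031 ≈ 1.1073.
Single-dose peak C₀ = D/Vd = 101/15 ≈ 6.733 μg/mL.
Steady-state peak Cmax,ss = C₀·R ≈ 6.733 × 1.1073 ≈ 7.455 μg/mL.

7.5 μg/mL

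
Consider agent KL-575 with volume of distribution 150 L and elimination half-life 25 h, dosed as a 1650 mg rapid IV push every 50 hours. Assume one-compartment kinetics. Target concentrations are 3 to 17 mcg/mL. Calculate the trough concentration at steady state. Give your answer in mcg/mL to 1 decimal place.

τ = 50 h = 2 half-lives, so f = (1/2)^2 = 0.25.
At steady state, R = 1/(1 − 0.25) = 4/3.
Single-dose peak C₀ = D/Vd = 1650/150 = 11 mcg/mL.
Steady-state peak Cmax,ss = C₀·R = 11 × 4/3 ≈ 14.667 mcg/mL.
Steady-state trough Cmin,ss = Cmax,ss·f ≈ 14.667 × 0.25 ≈ 3.667 mcg/mL.
Trough 3.7 mcg/mL vs MEC 3 mcg/mL: adequate.

3.7 mcg/mL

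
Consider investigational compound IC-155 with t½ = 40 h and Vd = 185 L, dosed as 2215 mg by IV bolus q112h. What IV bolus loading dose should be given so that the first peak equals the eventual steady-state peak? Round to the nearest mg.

2586 mg

f = (1/2)^(112/40) ≈ 0.143587; accumulation ratio R = 1/(1−f) ≈ 1.16766.
Loading dose to hit Cmax,ss on first dose: D_load = D_maint·R ≈ 2215 × 1.16766 ≈ 2586.37 mg.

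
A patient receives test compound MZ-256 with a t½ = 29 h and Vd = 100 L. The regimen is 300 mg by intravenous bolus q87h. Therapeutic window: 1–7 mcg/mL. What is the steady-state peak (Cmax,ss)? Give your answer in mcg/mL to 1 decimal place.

τ = 87 h = 3 half-lives, so f = (1/2)^3 = 0.125.
At steady state, R = 1/(1 − 0.125) = 8/7.
Single-dose peak C₀ = D/Vd = 300/100 = 3 mcg/mL.
Steady-state peak Cmax,ss = C₀·R = 3 × 8/7 ≈ 3.429 mcg/mL.
Peak 3.4 mcg/mL vs MTC 7 mcg/mL: below toxic threshold.

3.4 mcg/mL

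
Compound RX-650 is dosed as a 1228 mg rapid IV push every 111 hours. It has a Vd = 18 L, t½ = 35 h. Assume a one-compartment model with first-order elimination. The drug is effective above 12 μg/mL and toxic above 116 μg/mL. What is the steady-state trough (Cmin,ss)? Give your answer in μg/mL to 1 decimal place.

8.5 μg/mL

Over one 111-h interval, 111/35 ≈ 3.1714 half-lives elapse, leaving f ≈ 0.1110 of each dose.
Each bolus raises the concentration by D/Vd = 1228/18 ≈ 68.222 μg/mL.
Steady-state trough Cmin,ss = C₀·f/(1−f) ≈ 68.222 × 0.1110/0.8890 ≈ 8.518 μg/mL.
Trough 8.5 μg/mL vs MEC 12 μg/mL: subtherapeutic.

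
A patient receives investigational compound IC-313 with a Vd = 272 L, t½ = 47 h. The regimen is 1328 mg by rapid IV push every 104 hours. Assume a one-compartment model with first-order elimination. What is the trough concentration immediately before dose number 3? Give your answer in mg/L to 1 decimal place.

1.3 mg/L

f = (1/2)^(τ/t½) = (1/2)^(104/47) ≈ 0.2157.
C₀ = D/Vd = 1328/272 ≈ 4.882 mg/L.
Before the 3rd dose, 2 doses have been given. Superposition: Cmin = C₀·(f + f²).
≈ 4.882 × (0.2157 + 0.0465) ≈ 4.882 × 0.2622 ≈ 1.280 mg/L.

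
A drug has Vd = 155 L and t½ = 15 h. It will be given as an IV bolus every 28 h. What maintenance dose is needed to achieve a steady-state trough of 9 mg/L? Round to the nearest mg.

τ/t½ = 28/15 ≈ 1.8667, so f = (1/2)^(28/15) ≈ 0.274206.
Cmin,ss = (D/Vd)·f/(1−f), so D = Cmin,ss·Vd·(1−f)/f.
D = 9 × 155 × (1−f)/f ≈ 9 × 155 × 2.64689 ≈ 3692.41 mg.

3692 mg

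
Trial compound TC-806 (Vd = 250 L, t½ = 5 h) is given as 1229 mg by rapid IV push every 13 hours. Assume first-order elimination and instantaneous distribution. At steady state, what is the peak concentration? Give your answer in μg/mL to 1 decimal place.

5.9 μg/mL

τ/t½ = 13/5 ≈ 2.6, so fraction remaining f = (1/2)^(13/5) ≈ 0.1649.
Accumulation ratio R = 1/(1 − f) ≈ 1/0.8351 ≈ 1.1975.
Single-dose peak C₀ = D/Vd = 1229/250 ≈ 4.916 μg/mL.
Steady-state peak Cmax,ss = C₀·R ≈ 4.916 × 1.1975 ≈ 5.887 μg/mL.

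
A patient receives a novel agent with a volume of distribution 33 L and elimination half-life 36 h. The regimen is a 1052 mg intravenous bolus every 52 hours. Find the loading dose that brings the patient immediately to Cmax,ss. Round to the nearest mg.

f = (1/2)^(52/36) ≈ 0.367434; accumulation ratio R = 1/(1−f) ≈ 1.58086.
Loading dose to hit Cmax,ss on first dose: D_load = D_maint·R ≈ 1052 × 1.58086 ≈ 1663.06 mg.

1663 mg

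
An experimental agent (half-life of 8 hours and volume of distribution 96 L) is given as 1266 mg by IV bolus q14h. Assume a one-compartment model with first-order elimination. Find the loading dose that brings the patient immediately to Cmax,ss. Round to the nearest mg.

f = (1/2)^(14/8) ≈ 0.297302; accumulation ratio R = 1/(1−f) ≈ 1.42309.
Loading dose to hit Cmax,ss on first dose: D_load = D_maint·R ≈ 1266 × 1.42309 ≈ 1801.63 mg.

1802 mg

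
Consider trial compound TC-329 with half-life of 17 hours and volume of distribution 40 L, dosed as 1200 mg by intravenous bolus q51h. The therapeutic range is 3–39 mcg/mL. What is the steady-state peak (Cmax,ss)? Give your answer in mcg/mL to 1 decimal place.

34.3 mcg/mL

The dosing interval is 3 half-lives, so f = 2^(−3) = 0.125.
At steady state, R = 1/(1 − 0.125) = 8/7.
Single-dose peak C₀ = D/Vd = 1200/40 = 30 mcg/mL.
Steady-state peak Cmax,ss = C₀·R = 30 × 8/7 ≈ 34.286 mcg/mL.
Peak 34.3 mcg/mL vs MTC 39 mcg/mL: below toxic threshold.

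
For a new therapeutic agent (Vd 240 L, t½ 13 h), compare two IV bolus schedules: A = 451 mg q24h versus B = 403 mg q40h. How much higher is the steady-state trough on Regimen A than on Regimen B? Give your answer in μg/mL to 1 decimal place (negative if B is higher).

0.5 μg/mL

Regimen A: f = (1/2)^(24/13) ≈ 0.2781; Cmin,ss = (451/240)·f/(1−f) ≈ 0.724 μg/mL.
Regimen B: f = (1/2)^(40/13) ≈ 0.1185; Cmin,ss = (403/240)·f/(1−f) ≈ 0.226 μg/mL.
Difference ≈ 0.724 − 0.226 ≈ 0.498 μg/mL.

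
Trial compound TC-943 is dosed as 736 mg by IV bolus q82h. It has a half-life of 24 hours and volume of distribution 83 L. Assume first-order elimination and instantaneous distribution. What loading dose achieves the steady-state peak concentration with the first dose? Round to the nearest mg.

f = (1/2)^(82/24) ≈ 0.093644; accumulation ratio R = 1/(1−f) ≈ 1.10332.
Loading dose to hit Cmax,ss on first dose: D_load = D_maint·R ≈ 736 × 1.10332 ≈ 812.04 mg.

812 mg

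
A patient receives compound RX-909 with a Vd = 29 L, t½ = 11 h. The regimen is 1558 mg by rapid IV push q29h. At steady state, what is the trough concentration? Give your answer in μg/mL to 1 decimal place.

τ/t½ = 29/11 ≈ 2.6364, so fraction remaining f = (1/2)^(29/11) ≈ 0.1608.
Each bolus raises the concentration by D/Vd = 1558/29 ≈ 53.724 μg/mL.
Steady-state trough Cmin,ss = C₀·f/(1−f) ≈ 53.724 × 0.1608/0.8392 ≈ 10.294 μg/mL.

10.3 μg/mL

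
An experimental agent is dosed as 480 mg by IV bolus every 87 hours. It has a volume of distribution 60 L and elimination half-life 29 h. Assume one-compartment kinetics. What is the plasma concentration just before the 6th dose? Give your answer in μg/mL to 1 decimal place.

f = (1/2)^(τ/t½) = (1/2)^(87/29) ≈ 0.1250.
C₀ = D/Vd = 480/60 ≈ 8.000 μg/mL.
Before the 6th dose, 5 doses have been given. Superposition: Cmin = C₀·(f + f² + … + f^5).
≈ 8.000 × (0.1250 + 0.0156 + 0.0020 + 0.0002 + 0.0000) ≈ 8.000 × 0.1428 ≈ 1.142 μg/mL.

1.1 μg/mL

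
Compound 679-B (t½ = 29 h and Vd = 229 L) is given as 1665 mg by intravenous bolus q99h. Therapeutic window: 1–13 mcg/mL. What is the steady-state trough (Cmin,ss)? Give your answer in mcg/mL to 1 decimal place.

0.8 mcg/mL

τ/t½ = 99/29 ≈ 3.4138, so fraction remaining f = (1/2)^(99/29) ≈ 0.0938.
Single-dose peak C₀ = D/Vd = 1665/229 ≈ 7.271 mcg/mL.
Steady-state trough Cmin,ss = C₀·f/(1−f) ≈ 7.271 × 0.0938/0.9062 ≈ 0.753 mcg/mL.
Trough 0.8 mcg/mL vs MEC 1 mcg/mL: subtherapeutic.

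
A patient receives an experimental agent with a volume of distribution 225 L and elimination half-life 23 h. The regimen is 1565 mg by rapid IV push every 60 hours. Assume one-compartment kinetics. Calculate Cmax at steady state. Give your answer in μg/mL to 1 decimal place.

8.3 μg/mL

k = ln2/t½ = ln2/23 ≈ 0.030137 h⁻¹; fraction remaining f = e^(−kτ) = e^(−0.030137×60) ≈ 0.1639.
At steady state, accumulation factor R = 1/(1 − e^(−kτ)) ≈ 1.1960.
Each bolus raises the concentration by D/Vd = 1565/225 ≈ 6.956 μg/mL.
Steady-state peak Cmax,ss = C₀·R ≈ 6.956 × 1.1960 ≈ 8.319 μg/mL.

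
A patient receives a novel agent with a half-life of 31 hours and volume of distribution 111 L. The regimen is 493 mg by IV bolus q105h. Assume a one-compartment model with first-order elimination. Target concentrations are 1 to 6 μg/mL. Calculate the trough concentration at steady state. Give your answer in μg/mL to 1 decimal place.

0.5 μg/mL

τ/t½ = 105/31 ≈ 3.3871, so fraction remaining f = (1/2)^(105/31) ≈ 0.0956.
Single-dose peak C₀ = D/Vd = 493/111 ≈ 4.441 μg/mL.
Steady-state trough Cmin,ss = C₀·f/(1−f) ≈ 4.441 × 0.0956/0.9044 ≈ 0.469 μg/mL.
Trough 0.5 μg/mL vs MEC 1 μg/mL: subtherapeutic.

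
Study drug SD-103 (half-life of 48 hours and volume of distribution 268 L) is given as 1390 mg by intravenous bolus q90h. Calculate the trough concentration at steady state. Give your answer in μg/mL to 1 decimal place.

Over one 90-h interval, 90/48 ≈ 1.875 half-lives elapse, leaving f ≈ 0.2726 of each dose.
At steady state, accumulation factor R = 1/(1 − e^(−kτ)) ≈ 1.3748.
Each bolus raises the concentration by D/Vd = 1390/268 ≈ 5.187 μg/mL.
Cmax,ss = C₀/(1 − f) ≈ 5.187/0.7274 ≈ 7.131 μg/mL.
Steady-state trough Cmin,ss = Cmax,ss·f ≈ 7.131 × 0.2726 ≈ 1.944 μg/mL.

1.9 μg/mL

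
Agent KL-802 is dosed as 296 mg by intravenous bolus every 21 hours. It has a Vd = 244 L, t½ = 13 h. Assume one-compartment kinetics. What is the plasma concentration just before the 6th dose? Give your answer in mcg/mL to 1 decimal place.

0.6 mcg/mL

f = (1/2)^(τ/t½) = (1/2)^(21/13) ≈ 0.3264.
C₀ = D/Vd = 296/244 ≈ 1.213 mcg/mL.
Before the 6th dose, 5 doses have been given. Superposition: Cmin = C₀·(f + f² + … + f^5).
≈ 1.213 × (0.3264 + 0.1065 + 0.0348 + 0.0114 + 0.0037) ≈ 1.213 × 0.4828 ≈ 0.586 mcg/mL.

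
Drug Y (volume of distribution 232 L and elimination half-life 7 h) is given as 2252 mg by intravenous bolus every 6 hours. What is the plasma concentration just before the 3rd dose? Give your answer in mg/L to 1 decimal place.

8.3 mg/L

f = (1/2)^(τ/t½) = (1/2)^(6/7) ≈ 0.5520.
C₀ = D/Vd = 2252/232 ≈ 9.707 mg/L.
Before the 3rd dose, 2 doses have been given. Superposition: Cmin = C₀·(f + f²).
≈ 9.707 × (0.5520 + 0.3047) ≈ 9.707 × 0.8567 ≈ 8.316 mg/L.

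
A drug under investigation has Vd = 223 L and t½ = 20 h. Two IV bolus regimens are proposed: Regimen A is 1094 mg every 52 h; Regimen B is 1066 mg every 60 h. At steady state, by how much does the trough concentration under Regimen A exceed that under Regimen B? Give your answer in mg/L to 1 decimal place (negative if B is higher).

0.3 mg/L

Regimen A: f = (1/2)^(52/20) ≈ 0.1649; Cmin,ss = (1094/223)·f/(1−f) ≈ 0.969 mg/L.
Regimen B: f = (1/2)^(60/20) ≈ 0.1250; Cmin,ss = (1066/223)·f/(1−f) ≈ 0.683 mg/L.
Difference ≈ 0.969 − 0.683 ≈ 0.286 mg/L.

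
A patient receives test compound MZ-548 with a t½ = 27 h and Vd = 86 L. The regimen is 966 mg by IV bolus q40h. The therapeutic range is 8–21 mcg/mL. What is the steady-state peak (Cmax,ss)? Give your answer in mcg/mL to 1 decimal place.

Over one 40-h interval, 40/27 ≈ 1.4815 half-lives elapse, leaving f ≈ 0.3581 of each dose.
At steady state, accumulation factor R = 1/(1 − e^(−kτ)) ≈ 1.5579.
Each bolus raises the concentration by D/Vd = 966/86 ≈ 11.233 mcg/mL.
Steady-state peak Cmax,ss = C₀·R ≈ 11.233 × 1.5579 ≈ 17.500 mcg/mL.
Peak 17.5 mcg/mL vs MTC 21 mcg/mL: below toxic threshold.

17.5 mcg/mL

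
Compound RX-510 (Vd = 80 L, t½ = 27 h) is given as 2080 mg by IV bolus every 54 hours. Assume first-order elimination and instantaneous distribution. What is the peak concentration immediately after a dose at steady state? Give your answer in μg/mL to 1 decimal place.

34.7 μg/mL

τ = 54 h = 2 half-lives, so f = (1/2)^2 = 0.25.
Accumulation ratio R = 1/(1 − f) = 1/0.75 = 4/3.
Single-dose peak C₀ = D/Vd = 2080/80 = 26 μg/mL.
Steady-state peak Cmax,ss = C₀·R = 26 × 4/3 ≈ 34.667 μg/mL.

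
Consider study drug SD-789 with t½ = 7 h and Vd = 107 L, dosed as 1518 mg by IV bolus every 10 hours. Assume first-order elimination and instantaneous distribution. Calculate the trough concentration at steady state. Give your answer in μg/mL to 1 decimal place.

τ/t½ = 10/7 ≈ 1.4286, so fraction remaining f = (1/2)^(10/7) ≈ 0.3715.
Accumulation ratio R = 1/(1 − f) ≈ 1/0.6285 ≈ 1.5911.
Each bolus raises the concentration by D/Vd = 1518/107 ≈ 14.187 μg/mL.
Steady-state peak Cmax,ss = C₀·R ≈ 14.187 × 1.5911 ≈ 22.573 μg/mL.
Steady-state trough Cmin,ss = Cmax,ss·f ≈ 22.573 × 0.3715 ≈ 8.386 μg/mL.

8.4 μg/mL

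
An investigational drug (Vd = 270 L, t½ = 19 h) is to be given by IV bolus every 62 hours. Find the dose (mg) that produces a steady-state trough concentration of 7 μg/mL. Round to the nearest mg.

τ/t½ = 62/19 ≈ 3.2632, so f = (1/2)^(62/19) ≈ 0.104158.
Cmin,ss = (D/Vd)·f/(1−f), so D = Cmin,ss·Vd·(1−f)/f.
D = 7 × 270 × (1−f)/f ≈ 7 × 270 × 8.60080 ≈ 16255.51 mg.

16256 mg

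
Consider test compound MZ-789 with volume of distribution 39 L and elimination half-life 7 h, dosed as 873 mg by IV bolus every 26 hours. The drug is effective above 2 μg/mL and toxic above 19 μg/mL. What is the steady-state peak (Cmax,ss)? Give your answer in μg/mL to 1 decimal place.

Over one 26-h interval, 26/7 ≈ 3.7143 half-lives elapse, leaving f ≈ 0.0762 of each dose.
At steady state, accumulation factor R = 1/(1 − e^(−kτ)) ≈ 1.0825.
Single-dose peak C₀ = D/Vd = 873/39 ≈ 22.385 μg/mL.
Steady-state peak Cmax,ss = C₀·R ≈ 22.385 × 1.0825 ≈ 24.232 μg/mL.
Peak 24.2 μg/mL vs MTC 19 μg/mL: exceeds toxic threshold.

24.2 μg/mL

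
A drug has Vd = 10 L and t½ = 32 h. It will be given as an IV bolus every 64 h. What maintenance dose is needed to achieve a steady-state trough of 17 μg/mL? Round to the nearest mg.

510 mg

τ/t½ = 64/32 ≈ 2, so f = (1/2)^(64/32) ≈ 0.250000.
Cmin,ss = (D/Vd)·f/(1−f), so D = Cmin,ss·Vd·(1−f)/f.
D = 17 × 10 × (1−f)/f ≈ 17 × 10 × 3.00000 ≈ 510.00 mg.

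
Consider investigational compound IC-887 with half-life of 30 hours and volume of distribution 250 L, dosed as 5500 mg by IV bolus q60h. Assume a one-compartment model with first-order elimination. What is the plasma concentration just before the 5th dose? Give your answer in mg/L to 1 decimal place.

7.3 mg/L

f = (1/2)^(τ/t½) = (1/2)^(60/30) ≈ 0.2500.
C₀ = D/Vd = 5500/250 ≈ 22.000 mg/L.
Before the 5th dose, 4 doses have been given. Superposition: Cmin = C₀·(f + f² + … + f^4).
≈ 22.000 × (0.2500 + 0.0625 + 0.0156 + 0.0039) ≈ 22.000 × 0.3320 ≈ 7.304 mg/L.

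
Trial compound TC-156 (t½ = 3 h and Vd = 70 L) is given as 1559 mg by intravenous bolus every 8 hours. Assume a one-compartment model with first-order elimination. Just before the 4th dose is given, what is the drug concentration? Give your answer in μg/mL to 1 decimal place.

f = (1/2)^(τ/t½) = (1/2)^(8/3) ≈ 0.1575.
C₀ = D/Vd = 1559/70 ≈ 22.271 μg/mL.
Before the 4th dose, 3 doses have been given. Superposition: Cmin = C₀·(f + f² + … + f^3).
≈ 22.271 × (0.1575 + 0.0248 + 0.0039) ≈ 22.271 × 0.1862 ≈ 4.147 μg/mL.

4.1 μg/mL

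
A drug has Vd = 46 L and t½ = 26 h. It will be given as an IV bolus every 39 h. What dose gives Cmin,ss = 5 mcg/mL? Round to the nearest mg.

421 mg

τ/t½ = 39/26 ≈ 1.5, so f = (1/2)^(39/26) ≈ 0.353553.
Cmin,ss = (D/Vd)·f/(1−f), so D = Cmin,ss·Vd·(1−f)/f.
D = 5 × 46 × (1−f)/f ≈ 5 × 46 × 1.82843 ≈ 420.54 mg.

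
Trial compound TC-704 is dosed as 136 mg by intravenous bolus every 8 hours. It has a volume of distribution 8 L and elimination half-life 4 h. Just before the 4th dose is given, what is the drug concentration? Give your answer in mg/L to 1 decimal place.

f = (1/2)^(τ/t½) = (1/2)^(8/4) ≈ 0.2500.
C₀ = D/Vd = 136/8 ≈ 17.000 mg/L.
Before the 4th dose, 3 doses have been given. Superposition: Cmin = C₀·(f + f² + … + f^3).
≈ 17.000 × (0.2500 + 0.0625 + 0.0156) ≈ 17.000 × 0.3281 ≈ 5.578 mg/L.

5.6 mg/L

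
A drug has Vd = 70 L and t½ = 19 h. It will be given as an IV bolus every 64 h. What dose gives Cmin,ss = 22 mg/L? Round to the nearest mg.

14364 mg

τ/t½ = 64/19 ≈ 3.3684, so f = (1/2)^(64/19) ≈ 0.096829.
Cmin,ss = (D/Vd)·f/(1−f), so D = Cmin,ss·Vd·(1−f)/f.
D = 22 × 70 × (1−f)/f ≈ 22 × 70 × 9.32748 ≈ 14364.32 mg.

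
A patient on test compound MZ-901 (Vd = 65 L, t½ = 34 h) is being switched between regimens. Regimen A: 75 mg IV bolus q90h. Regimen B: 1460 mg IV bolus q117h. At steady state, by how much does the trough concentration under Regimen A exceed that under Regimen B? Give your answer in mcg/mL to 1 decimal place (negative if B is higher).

-2.1 mcg/mL

Regimen A: f = (1/2)^(90/34) ≈ 0.1596; Cmin,ss = (75/65)·f/(1−f) ≈ 0.219 mcg/mL.
Regimen B: f = (1/2)^(117/34) ≈ 0.0921; Cmin,ss = (1460/65)·f/(1−f) ≈ 2.279 mcg/mL.
Difference ≈ 0.219 − 2.279 ≈ -2.060 mcg/mL.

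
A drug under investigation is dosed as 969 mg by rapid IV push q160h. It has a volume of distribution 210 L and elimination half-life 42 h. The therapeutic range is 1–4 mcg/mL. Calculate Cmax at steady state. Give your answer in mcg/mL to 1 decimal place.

5.0 mcg/mL

τ/t½ = 160/42 ≈ 3.8095, so fraction remaining f = (1/2)^(160/42) ≈ 0.0713.
At steady state, accumulation factor R = 1/(1 − e^(−kτ)) ≈ 1.0768.
Single-dose peak C₀ = D/Vd = 969/210 ≈ 4.614 mcg/mL.
Steady-state peak Cmax,ss = C₀·R ≈ 4.614 × 1.0768 ≈ 4.968 mcg/mL.
Peak 5.0 mcg/mL vs MTC 4 mcg/mL: exceeds toxic threshold.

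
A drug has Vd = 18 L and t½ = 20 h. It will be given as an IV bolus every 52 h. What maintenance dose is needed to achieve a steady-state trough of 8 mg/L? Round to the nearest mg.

τ/t½ = 52/20 ≈ 2.6, so f = (1/2)^(52/20) ≈ 0.164938.
Cmin,ss = (D/Vd)·f/(1−f), so D = Cmin,ss·Vd·(1−f)/f.
D = 8 × 18 × (1−f)/f ≈ 8 × 18 × 5.06288 ≈ 729.05 mg.

729 mg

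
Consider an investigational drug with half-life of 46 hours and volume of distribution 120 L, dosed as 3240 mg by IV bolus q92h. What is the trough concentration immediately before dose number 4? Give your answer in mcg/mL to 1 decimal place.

8.9 mcg/mL

f = (1/2)^(τ/t½) = (1/2)^(92/46) ≈ 0.2500.
C₀ = D/Vd = 3240/120 ≈ 27.000 mcg/mL.
Before the 4th dose, 3 doses have been given. Superposition: Cmin = C₀·(f + f² + … + f^3).
≈ 27.000 × (0.2500 + 0.0625 + 0.0156) ≈ 27.000 × 0.3281 ≈ 8.859 mcg/mL.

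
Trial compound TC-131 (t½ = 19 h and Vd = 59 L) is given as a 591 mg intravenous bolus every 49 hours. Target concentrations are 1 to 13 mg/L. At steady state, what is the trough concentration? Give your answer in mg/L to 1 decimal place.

2.0 mg/L

k = ln2/t½ = ln2/19 ≈ 0.036481 h⁻¹; fraction remaining f = e^(−kτ) = e^(−0.036481×49) ≈ 0.1674.
Each bolus raises the concentration by D/Vd = 591/59 ≈ 10.017 mg/L.
Steady-state trough Cmin,ss = C₀·f/(1−f) ≈ 10.017 × 0.1674/0.8326 ≈ 2.014 mg/L.
Trough 2.0 mg/L vs MEC 1 mg/L: adequate.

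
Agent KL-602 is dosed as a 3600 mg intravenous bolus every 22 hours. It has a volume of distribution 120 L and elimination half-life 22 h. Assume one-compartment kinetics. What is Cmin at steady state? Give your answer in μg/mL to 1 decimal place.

The dosing interval is 1 half-life, so f = 2^(−1) = 0.5.
At steady state, R = 1/(1 − 0.5) = 2/1.
Single-dose peak C₀ = D/Vd = 3600/120 = 30 μg/mL.
Steady-state peak Cmax,ss = C₀·R = 30 × 2/1 ≈ 60.000 μg/mL.
Steady-state trough Cmin,ss = Cmax,ss·f ≈ 60.000 × 0.5 ≈ 30.000 μg/mL.

30.0 μg/mL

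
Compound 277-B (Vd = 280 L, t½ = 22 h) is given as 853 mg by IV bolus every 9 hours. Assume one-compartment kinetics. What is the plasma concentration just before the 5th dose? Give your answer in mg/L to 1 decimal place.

6.3 mg/L

f = (1/2)^(τ/t½) = (1/2)^(9/22) ≈ 0.7531.
C₀ = D/Vd = 853/280 ≈ 3.046 mg/L.
Before the 5th dose, 4 doses have been given. Superposition: Cmin = C₀·(f + f² + … + f^4).
≈ 3.046 × (0.7531 + 0.5672 + 0.4271 + 0.3217) ≈ 3.046 × 2.0691 ≈ 6.302 mg/L.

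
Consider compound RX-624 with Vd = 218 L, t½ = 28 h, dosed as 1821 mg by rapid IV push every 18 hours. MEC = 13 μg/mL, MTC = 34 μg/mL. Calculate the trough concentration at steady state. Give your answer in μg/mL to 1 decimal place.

14.9 μg/mL

Over one 18-h interval, 18/28 ≈ 0.64286 half-lives elapse, leaving f ≈ 0.6404 of each dose.
Single-dose peak C₀ = D/Vd = 1821/218 ≈ 8.353 μg/mL.
Steady-state trough Cmin,ss = C₀·f/(1−f) ≈ 8.353 × 0.6404/0.3596 ≈ 14.876 μg/mL.
Trough 14.9 μg/mL vs MEC 13 μg/mL: adequate.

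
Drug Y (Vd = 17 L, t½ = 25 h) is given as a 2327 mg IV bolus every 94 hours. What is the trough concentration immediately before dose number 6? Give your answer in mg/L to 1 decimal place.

10.9 mg/L

f = (1/2)^(τ/t½) = (1/2)^(94/25) ≈ 0.0738.
C₀ = D/Vd = 2327/17 ≈ 136.882 mg/L.
Before the 6th dose, 5 doses have been given. Superposition: Cmin = C₀·(f + f² + … + f^5).
≈ 136.882 × (0.0738 + 0.0054 + 0.0004 + 0.0000 + 0.0000) ≈ 136.882 × 0.0796 ≈ 10.896 mg/L.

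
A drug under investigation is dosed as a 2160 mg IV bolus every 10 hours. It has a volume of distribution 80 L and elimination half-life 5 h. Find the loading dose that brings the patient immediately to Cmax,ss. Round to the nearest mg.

2880 mg

f = (1/2)^(10/5) ≈ 0.250000; accumulation ratio R = 1/(1−f) ≈ 1.33333.
Loading dose to hit Cmax,ss on first dose: D_load = D_maint·R ≈ 2160 × 1.33333 ≈ 2879.99 mg.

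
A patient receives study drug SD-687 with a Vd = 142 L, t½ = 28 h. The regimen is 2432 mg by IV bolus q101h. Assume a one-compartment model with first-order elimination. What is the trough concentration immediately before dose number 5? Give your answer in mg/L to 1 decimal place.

1.5 mg/L

f = (1/2)^(τ/t½) = (1/2)^(101/28) ≈ 0.0821.
C₀ = D/Vd = 2432/142 ≈ 17.127 mg/L.
Before the 5th dose, 4 doses have been given. Superposition: Cmin = C₀·(f + f² + … + f^4).
≈ 17.127 × (0.0821 + 0.0067 + 0.0006 + 0.0000) ≈ 17.127 × 0.0894 ≈ 1.531 mg/L.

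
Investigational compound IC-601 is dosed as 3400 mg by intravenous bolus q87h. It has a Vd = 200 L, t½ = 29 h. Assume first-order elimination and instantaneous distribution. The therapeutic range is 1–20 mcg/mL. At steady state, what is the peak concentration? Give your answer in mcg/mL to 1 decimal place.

τ = 87 h = 3 half-lives, so f = (1/2)^3 = 0.125.
Accumulation ratio R = 1/(1 − f) = 1/0.875 = 8/7.
Single-dose peak C₀ = D/Vd = 3400/200 = 17 mcg/mL.
Steady-state peak Cmax,ss = C₀·R = 17 × 8/7 ≈ 19.429 mcg/mL.
Peak 19.4 mcg/mL vs MTC 20 mcg/mL: below toxic threshold.

19.4 mcg/mL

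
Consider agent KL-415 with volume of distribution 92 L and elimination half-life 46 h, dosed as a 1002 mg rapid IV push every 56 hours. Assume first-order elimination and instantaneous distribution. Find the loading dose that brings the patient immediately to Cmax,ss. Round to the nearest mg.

f = (1/2)^(56/46) ≈ 0.430060; accumulation ratio R = 1/(1−f) ≈ 1.75457.
Loading dose to hit Cmax,ss on first dose: D_load = D_maint·R ≈ 1002 × 1.75457 ≈ 1758.08 mg.

1758 mg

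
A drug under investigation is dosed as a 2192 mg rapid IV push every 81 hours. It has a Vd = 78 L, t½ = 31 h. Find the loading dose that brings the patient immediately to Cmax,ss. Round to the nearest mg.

2620 mg

f = (1/2)^(81/31) ≈ 0.163470; accumulation ratio R = 1/(1−f) ≈ 1.19541.
Loading dose to hit Cmax,ss on first dose: D_load = D_maint·R ≈ 2192 × 1.19541 ≈ 2620.34 mg.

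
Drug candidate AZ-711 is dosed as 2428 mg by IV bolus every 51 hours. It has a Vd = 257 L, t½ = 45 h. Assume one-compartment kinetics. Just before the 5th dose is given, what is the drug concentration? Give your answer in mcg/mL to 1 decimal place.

7.6 mcg/mL

f = (1/2)^(τ/t½) = (1/2)^(51/45) ≈ 0.4559.
C₀ = D/Vd = 2428/257 ≈ 9.447 mcg/mL.
Before the 5th dose, 4 doses have been given. Superposition: Cmin = C₀·(f + f² + … + f^4).
≈ 9.447 × (0.4559 + 0.2078 + 0.0948 + 0.0432) ≈ 9.447 × 0.8017 ≈ 7.574 mcg/mL.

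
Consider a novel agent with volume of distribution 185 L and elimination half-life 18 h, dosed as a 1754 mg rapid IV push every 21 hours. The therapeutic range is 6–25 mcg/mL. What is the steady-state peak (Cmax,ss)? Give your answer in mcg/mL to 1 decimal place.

17.1 mcg/mL

τ/t½ = 21/18 ≈ 1.1667, so fraction remaining f = (1/2)^(21/18) ≈ 0.4454.
Accumulation ratio R = 1/(1 − f) ≈ 1/0.5546 ≈ 1.8031.
Single-dose peak C₀ = D/Vd = 1754/185 ≈ 9.481 mcg/mL.
Steady-state peak Cmax,ss = C₀·R ≈ 9.481 × 1.8031 ≈ 17.095 mcg/mL.
Peak 17.1 mcg/mL vs MTC 25 mcg/mL: below toxic threshold.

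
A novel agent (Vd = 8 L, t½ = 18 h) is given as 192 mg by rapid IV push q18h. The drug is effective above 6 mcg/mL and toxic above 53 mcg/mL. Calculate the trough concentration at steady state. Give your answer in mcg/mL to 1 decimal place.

τ = 18 h = 1 half-life, so f = (1/2)^1 = 0.5.
At steady state, R = 1/(1 − 0.5) = 2/1.
Single-dose peak C₀ = D/Vd = 192/8 = 24 mcg/mL.
Steady-state peak Cmax,ss = C₀·R = 24 × 2/1 ≈ 48.000 mcg/mL.
Steady-state trough Cmin,ss = Cmax,ss·f ≈ 48.000 × 0.5 ≈ 24.000 mcg/mL.
Trough 24.0 mcg/mL vs MEC 6 mcg/mL: adequate.

24.0 mcg/mL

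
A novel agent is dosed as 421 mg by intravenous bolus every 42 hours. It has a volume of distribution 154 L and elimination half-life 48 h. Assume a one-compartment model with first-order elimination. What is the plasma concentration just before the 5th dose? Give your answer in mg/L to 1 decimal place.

3.0 mg/L

f = (1/2)^(τ/t½) = (1/2)^(42/48) ≈ 0.5453.
C₀ = D/Vd = 421/154 ≈ 2.734 mg/L.
Before the 5th dose, 4 doses have been given. Superposition: Cmin = C₀·(f + f² + … + f^4).
≈ 2.734 × (0.5453 + 0.2974 + 0.1621 + 0.0884) ≈ 2.734 × 1.0932 ≈ 2.989 mg/L.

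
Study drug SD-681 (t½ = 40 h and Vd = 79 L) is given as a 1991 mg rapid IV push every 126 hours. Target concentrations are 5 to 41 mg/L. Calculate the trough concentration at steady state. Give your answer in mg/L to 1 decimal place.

Over one 126-h interval, 126/40 ≈ 3.15 half-lives elapse, leaving f ≈ 0.1127 of each dose.
Each bolus raises the concentration by D/Vd = 1991/79 ≈ 25.203 mg/L.
Steady-state trough Cmin,ss = C₀·f/(1−f) ≈ 25.203 × 0.1127/0.8873 ≈ 3.201 mg/L.
Trough 3.2 mg/L vs MEC 5 mg/L: subtherapeutic.

3.2 mg/L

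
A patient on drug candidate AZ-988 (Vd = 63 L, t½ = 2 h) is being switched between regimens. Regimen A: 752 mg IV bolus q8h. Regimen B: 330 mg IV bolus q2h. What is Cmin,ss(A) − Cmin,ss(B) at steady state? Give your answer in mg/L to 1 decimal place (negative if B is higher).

Regimen A: f = (1/2)^(8/2) ≈ 0.0625; Cmin,ss = (752/63)·f/(1−f) ≈ 0.796 mg/L.
Regimen B: f = (1/2)^(2/2) ≈ 0.5000; Cmin,ss = (330/63)·f/(1−f) ≈ 5.238 mg/L.
Difference ≈ 0.796 − 5.238 ≈ -4.442 mg/L.

-4.4 mg/L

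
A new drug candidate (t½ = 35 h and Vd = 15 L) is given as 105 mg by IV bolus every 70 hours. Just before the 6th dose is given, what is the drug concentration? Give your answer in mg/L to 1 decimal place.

f = (1/2)^(τ/t½) = (1/2)^(70/35) ≈ 0.2500.
C₀ = D/Vd = 105/15 ≈ 7.000 mg/L.
Before the 6th dose, 5 doses have been given. Superposition: Cmin = C₀·(f + f² + … + f^5).
≈ 7.000 × (0.2500 + 0.0625 + 0.0156 + 0.0039 + 0.0010) ≈ 7.000 × 0.3330 ≈ 2.331 mg/L.

2.3 mg/L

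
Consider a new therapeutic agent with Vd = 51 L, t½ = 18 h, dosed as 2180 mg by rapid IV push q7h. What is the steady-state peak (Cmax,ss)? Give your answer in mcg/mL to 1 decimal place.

k = ln2/t½ = ln2/18 ≈ 0.038508 h⁻¹; fraction remaining f = e^(−kτ) = e^(−0.038508×7) ≈ 0.7637.
Accumulation ratio R = 1/(1 − f) ≈ 1/0.2363 ≈ 4.2319.
Each bolus raises the concentration by D/Vd = 2180/51 ≈ 42.745 mcg/mL.
Steady-state peak Cmax,ss = C₀·R ≈ 42.745 × 4.2319 ≈ 180.893 mcg/mL.

180.9 mcg/mL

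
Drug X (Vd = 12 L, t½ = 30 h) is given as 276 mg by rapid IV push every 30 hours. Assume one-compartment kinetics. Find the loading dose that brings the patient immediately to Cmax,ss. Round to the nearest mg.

f = (1/2)^(30/30) ≈ 0.500000; accumulation ratio R = 1/(1−f) ≈ 2.00000.
Loading dose to hit Cmax,ss on first dose: D_load = D_maint·R ≈ 276 × 2.00000 ≈ 552.00 mg.

552 mg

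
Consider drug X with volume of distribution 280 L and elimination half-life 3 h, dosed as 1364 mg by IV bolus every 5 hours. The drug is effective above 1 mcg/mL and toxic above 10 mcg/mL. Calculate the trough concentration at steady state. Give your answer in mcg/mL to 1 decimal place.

2.2 mcg/mL

k = ln2/t½ = ln2/3 ≈ 0.231049 h⁻¹; fraction remaining f = e^(−kτ) = e^(−0.231049×5) ≈ 0.3150.
At steady state, accumulation factor R = 1/(1 − e^(−kτ)) ≈ 1.4599.
Single-dose peak C₀ = D/Vd = 1364/280 ≈ 4.871 mcg/mL.
Steady-state peak Cmax,ss = C₀·R ≈ 4.871 × 1.4599 ≈ 7.111 mcg/mL.
Steady-state trough Cmin,ss = Cmax,ss·f ≈ 7.111 × 0.3150 ≈ 2.240 mcg/mL.
Trough 2.2 mcg/mL vs MEC 1 mcg/mL: adequate.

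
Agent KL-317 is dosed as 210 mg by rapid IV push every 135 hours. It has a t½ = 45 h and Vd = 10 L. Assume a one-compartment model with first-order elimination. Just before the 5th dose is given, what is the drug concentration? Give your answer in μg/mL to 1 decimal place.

3.0 μg/mL

f = (1/2)^(τ/t½) = (1/2)^(135/45) ≈ 0.1250.
C₀ = D/Vd = 210/10 ≈ 21.000 μg/mL.
Before the 5th dose, 4 doses have been given. Superposition: Cmin = C₀·(f + f² + … + f^4).
≈ 21.000 × (0.1250 + 0.0156 + 0.0020 + 0.0002) ≈ 21.000 × 0.1428 ≈ 2.999 μg/mL.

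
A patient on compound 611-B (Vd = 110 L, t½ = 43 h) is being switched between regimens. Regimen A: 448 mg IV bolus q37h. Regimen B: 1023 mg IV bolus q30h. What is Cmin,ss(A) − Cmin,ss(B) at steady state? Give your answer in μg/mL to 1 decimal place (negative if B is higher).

-10.0 μg/mL

Regimen A: f = (1/2)^(37/43) ≈ 0.5508; Cmin,ss = (448/110)·f/(1−f) ≈ 4.994 μg/mL.
Regimen B: f = (1/2)^(30/43) ≈ 0.6166; Cmin,ss = (1023/110)·f/(1−f) ≈ 14.957 μg/mL.
Difference ≈ 4.994 − 14.957 ≈ -9.963 μg/mL.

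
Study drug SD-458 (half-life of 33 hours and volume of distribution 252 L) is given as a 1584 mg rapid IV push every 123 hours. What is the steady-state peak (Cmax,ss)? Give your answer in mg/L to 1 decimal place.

6.8 mg/L

Over one 123-h interval, 123/33 ≈ 3.7273 half-lives elapse, leaving f ≈ 0.0755 of each dose.
At steady state, accumulation factor R = 1/(1 − e^(−kτ)) ≈ 1.0817.
Single-dose peak C₀ = D/Vd = 1584/252 ≈ 6.286 mg/L.
Cmax,ss = C₀/(1 − f) ≈ 6.286/0.9245 ≈ 6.799 mg/L.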